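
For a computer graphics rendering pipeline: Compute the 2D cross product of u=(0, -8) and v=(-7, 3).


u x v = u_x*v_y - u_y*v_x = 0*3 - (-8)*(-7)
= 0 - 56 = -56

-56


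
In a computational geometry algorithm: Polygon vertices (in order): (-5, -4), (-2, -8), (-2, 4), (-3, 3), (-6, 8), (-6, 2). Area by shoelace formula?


Shoelace sum: ((-5)*(-8) - (-2)*(-4)) + ((-2)*4 - (-2)*(-8)) + ((-2)*3 - (-3)*4) + ((-3)*8 - (-6)*3) + ((-6)*2 - (-6)*8) + ((-6)*(-4) - (-5)*2)
= 78
Area = |78|/2 = 39

39


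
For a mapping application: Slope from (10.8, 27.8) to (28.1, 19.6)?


slope = (y2-y1)/(x2-x1) = (19.6-27.8)/(28.1-10.8) = (-8.2)/17.3 = -0.474

-0.474


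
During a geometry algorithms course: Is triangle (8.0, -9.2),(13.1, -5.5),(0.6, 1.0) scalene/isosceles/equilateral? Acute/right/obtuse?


Side lengths squared: AB^2=39.7, BC^2=198.5, CA^2=158.8
Sorted: [39.7, 158.8, 198.5]
By sides: Scalene, By angles: Right

Scalene, Right


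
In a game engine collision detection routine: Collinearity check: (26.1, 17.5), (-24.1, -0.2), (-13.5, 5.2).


Cross product: ((-24.1)-26.1)*(5.2-17.5) - ((-0.2)-17.5)*((-13.5)-26.1)
= -83.46

No, not collinear


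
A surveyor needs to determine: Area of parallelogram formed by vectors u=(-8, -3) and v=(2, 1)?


|u x v| = |(-8)*1 - (-3)*2|
= |(-8) - (-6)| = 2

2


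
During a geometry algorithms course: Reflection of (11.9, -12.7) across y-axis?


Reflection over y-axis: (x,y) -> (-x,y)
(11.9, -12.7) -> (-11.9, -12.7)

(-11.9, -12.7)


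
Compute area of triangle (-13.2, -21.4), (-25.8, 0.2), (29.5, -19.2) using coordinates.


Area = |x_A(y_B-y_C) + x_B(y_C-y_A) + x_C(y_A-y_B)|/2
= |(-256.08) + (-56.76) + (-637.2)|/2
= 950.04/2 = 475.02

475.02


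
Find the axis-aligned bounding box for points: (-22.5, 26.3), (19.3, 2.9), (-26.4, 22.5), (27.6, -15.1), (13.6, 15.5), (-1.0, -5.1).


x range: [-26.4, 27.6]
y range: [-15.1, 26.3]
Bounding box: (-26.4,-15.1) to (27.6,26.3)

(-26.4,-15.1) to (27.6,26.3)


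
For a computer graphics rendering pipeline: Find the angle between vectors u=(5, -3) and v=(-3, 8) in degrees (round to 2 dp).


u.v = -39, |u| = sqrt(34) = 5.831, |v| = sqrt(73) = 8.544
cos(theta) = u.v/(|u||v|) = -39/sqrt(2482) = -0.782823
theta = acos(-0.782823) = 141.52 degrees

141.52 degrees


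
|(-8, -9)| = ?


|u| = sqrt((-8)^2 + (-9)^2) = sqrt(145) = 12.0416

12.0416


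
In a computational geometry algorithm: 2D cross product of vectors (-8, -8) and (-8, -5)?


u x v = u_x*v_y - u_y*v_x = (-8)*(-5) - (-8)*(-8)
= 40 - 64 = -24

-24


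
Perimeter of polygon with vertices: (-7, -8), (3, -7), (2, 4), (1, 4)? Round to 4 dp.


Sides: (-7, -8)->(3, -7): sqrt(101) = 10.049876, (3, -7)->(2, 4): sqrt(122) = 11.045361, (2, 4)->(1, 4): sqrt(1) = 1, (1, 4)->(-7, -8): sqrt(208) = 14.422205
Sum = 36.517442
Perimeter = 36.5174

36.5174


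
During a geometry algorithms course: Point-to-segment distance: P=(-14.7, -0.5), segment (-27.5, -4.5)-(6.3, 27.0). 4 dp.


Project P onto AB: t = 0.2617 (clamped to [0,1])
Closest point on segment: (-18.6547, 3.7434)
Distance: 5.8005

5.8005


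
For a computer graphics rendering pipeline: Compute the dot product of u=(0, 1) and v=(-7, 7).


u . v = u_x*v_x + u_y*v_y = 0*(-7) + 1*7
= 0 + 7 = 7

7


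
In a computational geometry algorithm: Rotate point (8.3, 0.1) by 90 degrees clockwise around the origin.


90° CW: (x,y) -> (y, -x)
(8.3,0.1) -> (0.1, -8.3)

(0.1, -8.3)


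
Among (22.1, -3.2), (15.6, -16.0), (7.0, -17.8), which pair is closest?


d(P0,P1) = 14.3558, d(P0,P2) = 21.004, d(P1,P2) = 8.7864
Closest: P1 and P2

Closest pair: (15.6, -16.0) and (7.0, -17.8), distance = 8.7864


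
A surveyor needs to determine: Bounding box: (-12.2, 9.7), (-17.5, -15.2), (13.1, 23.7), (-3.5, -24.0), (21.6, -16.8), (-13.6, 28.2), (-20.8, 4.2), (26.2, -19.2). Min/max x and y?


x range: [-20.8, 26.2]
y range: [-24, 28.2]
Bounding box: (-20.8,-24) to (26.2,28.2)

(-20.8,-24) to (26.2,28.2)


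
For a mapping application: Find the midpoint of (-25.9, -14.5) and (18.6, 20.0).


M = (((-25.9)+18.6)/2, ((-14.5)+20)/2)
= (-3.65, 2.75)

(-3.65, 2.75)


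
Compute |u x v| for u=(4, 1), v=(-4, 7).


|u x v| = |4*7 - 1*(-4)|
= |28 - (-4)| = 32

32


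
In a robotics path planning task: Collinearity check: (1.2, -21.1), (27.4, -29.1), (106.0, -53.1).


Cross product: (27.4-1.2)*((-53.1)-(-21.1)) - ((-29.1)-(-21.1))*(106-1.2)
= 0

Yes, collinear


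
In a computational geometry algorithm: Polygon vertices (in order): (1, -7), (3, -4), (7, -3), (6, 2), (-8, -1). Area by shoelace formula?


Shoelace sum: (1*(-4) - 3*(-7)) + (3*(-3) - 7*(-4)) + (7*2 - 6*(-3)) + (6*(-1) - (-8)*2) + ((-8)*(-7) - 1*(-1))
= 135
Area = |135|/2 = 67.5

67.5


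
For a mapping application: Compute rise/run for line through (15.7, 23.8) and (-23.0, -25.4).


slope = (y2-y1)/(x2-x1) = ((-25.4)-23.8)/((-23)-15.7) = (-49.2)/(-38.7) = 1.2713

1.2713


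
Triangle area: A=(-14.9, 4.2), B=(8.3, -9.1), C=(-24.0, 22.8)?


Area = |x_A(y_B-y_C) + x_B(y_C-y_A) + x_C(y_A-y_B)|/2
= |475.31 + 154.38 + (-319.2)|/2
= 310.49/2 = 155.245

155.245


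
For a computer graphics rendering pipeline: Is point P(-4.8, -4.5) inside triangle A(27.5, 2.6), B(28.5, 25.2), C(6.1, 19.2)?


Cross products: AB x AP = 722.88, BC x BP = 465.48, CA x CP = -688.12
All same sign? no

No, outside


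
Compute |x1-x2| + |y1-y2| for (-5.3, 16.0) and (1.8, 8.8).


|(-5.3)-1.8| + |16-8.8| = 7.1 + 7.2 = 14.3

14.3


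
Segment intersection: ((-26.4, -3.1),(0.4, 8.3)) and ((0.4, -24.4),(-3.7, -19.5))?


Cross products: d1=43.99, d2=-134.07, d3=-876.36, d4=-698.3
d1*d2 < 0 and d3*d4 < 0? no

No, they don't intersect


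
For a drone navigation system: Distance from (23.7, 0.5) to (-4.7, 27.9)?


dx=-28.4, dy=27.4
d^2 = (-28.4)^2 + 27.4^2 = 1557.32
d = sqrt(1557.32) = 39.4629

39.4629


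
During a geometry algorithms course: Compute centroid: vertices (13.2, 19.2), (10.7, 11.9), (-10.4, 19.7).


Centroid = ((x_A+x_B+x_C)/3, (y_A+y_B+y_C)/3)
= ((13.2+10.7+(-10.4))/3, (19.2+11.9+19.7)/3)
= (4.5, 16.9333)

(4.5, 16.9333)


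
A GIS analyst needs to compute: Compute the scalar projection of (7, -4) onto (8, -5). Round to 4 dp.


u.v = 76, |v| = sqrt(89) = 9.434
Scalar projection = u.v / |v| = 76 / sqrt(89) = 8.056

8.056


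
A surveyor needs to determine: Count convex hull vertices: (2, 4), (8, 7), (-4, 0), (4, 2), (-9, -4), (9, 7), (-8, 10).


Convex hull vertices (CCW): (-9, -4), (4, 2), (9, 7), (-8, 10)
Count = 4

4


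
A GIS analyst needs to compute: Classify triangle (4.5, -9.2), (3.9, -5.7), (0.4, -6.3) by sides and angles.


Side lengths squared: AB^2=12.61, BC^2=12.61, CA^2=25.22
Sorted: [12.61, 12.61, 25.22]
By sides: Isosceles, By angles: Right

Isosceles, Right


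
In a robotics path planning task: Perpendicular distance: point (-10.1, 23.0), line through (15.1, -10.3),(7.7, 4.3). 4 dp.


|cross product| = 121.5
|line direction| = sqrt(267.92) = 16.3683
Distance = 121.5/sqrt(267.92) = 7.4229

7.4229


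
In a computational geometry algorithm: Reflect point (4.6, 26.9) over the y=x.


Reflection over y=x: (x,y) -> (y,x)
(4.6, 26.9) -> (26.9, 4.6)

(26.9, 4.6)


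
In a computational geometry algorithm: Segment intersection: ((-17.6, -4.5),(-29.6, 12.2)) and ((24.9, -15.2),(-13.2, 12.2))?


Cross products: d1=756.83, d2=449.36, d3=-581.35, d4=-273.88
d1*d2 < 0 and d3*d4 < 0? no

No, they don't intersect


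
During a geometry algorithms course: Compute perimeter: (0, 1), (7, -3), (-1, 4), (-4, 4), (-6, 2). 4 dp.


Sides: (0, 1)->(7, -3): sqrt(65) = 8.062258, (7, -3)->(-1, 4): sqrt(113) = 10.630146, (-1, 4)->(-4, 4): sqrt(9) = 3, (-4, 4)->(-6, 2): sqrt(8) = 2.828427, (-6, 2)->(0, 1): sqrt(37) = 6.082763
Sum = 30.603594
Perimeter = 30.6036

30.6036


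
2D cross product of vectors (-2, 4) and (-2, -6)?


u x v = u_x*v_y - u_y*v_x = (-2)*(-6) - 4*(-2)
= 12 - (-8) = 20

20


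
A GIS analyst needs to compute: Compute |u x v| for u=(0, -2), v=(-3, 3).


|u x v| = |0*3 - (-2)*(-3)|
= |0 - 6| = 6

6


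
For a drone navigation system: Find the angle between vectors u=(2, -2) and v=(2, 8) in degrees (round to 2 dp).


u.v = -12, |u| = sqrt(8) = 2.8284, |v| = sqrt(68) = 8.2462
cos(theta) = u.v/(|u||v|) = -12/sqrt(544) = -0.514496
theta = acos(-0.514496) = 120.96 degrees

120.96 degrees


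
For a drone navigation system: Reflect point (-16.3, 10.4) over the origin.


Reflection over origin: (x,y) -> (-x,-y)
(-16.3, 10.4) -> (16.3, -10.4)

(16.3, -10.4)


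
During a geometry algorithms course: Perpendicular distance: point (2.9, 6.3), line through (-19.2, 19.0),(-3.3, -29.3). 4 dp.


|cross product| = 865.5
|line direction| = sqrt(2585.7) = 50.8498
Distance = 865.5/sqrt(2585.7) = 17.0207

17.0207


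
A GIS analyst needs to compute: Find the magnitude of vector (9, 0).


|u| = sqrt(9^2 + 0^2) = sqrt(81) = 9

9


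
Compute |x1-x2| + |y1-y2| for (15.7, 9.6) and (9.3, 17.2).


|15.7-9.3| + |9.6-17.2| = 6.4 + 7.6 = 14

14


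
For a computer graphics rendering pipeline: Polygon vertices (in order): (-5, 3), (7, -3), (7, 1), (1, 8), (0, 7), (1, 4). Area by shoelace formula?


Shoelace sum: ((-5)*(-3) - 7*3) + (7*1 - 7*(-3)) + (7*8 - 1*1) + (1*7 - 0*8) + (0*4 - 1*7) + (1*3 - (-5)*4)
= 100
Area = |100|/2 = 50

50


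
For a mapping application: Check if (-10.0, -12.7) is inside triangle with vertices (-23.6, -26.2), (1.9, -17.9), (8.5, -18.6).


Cross products: AB x AP = 231.37, BC x BP = 25.99, CA x CP = -329.99
All same sign? no

No, outside


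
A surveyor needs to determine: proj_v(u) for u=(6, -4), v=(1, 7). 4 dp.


u.v = -22, |v| = sqrt(50) = 7.0711
Scalar projection = u.v / |v| = -22 / sqrt(50) = -3.1113

-3.1113


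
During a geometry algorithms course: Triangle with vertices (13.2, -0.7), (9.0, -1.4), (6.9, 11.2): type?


Side lengths squared: AB^2=18.13, BC^2=163.17, CA^2=181.3
Sorted: [18.13, 163.17, 181.3]
By sides: Scalene, By angles: Right

Scalene, Right


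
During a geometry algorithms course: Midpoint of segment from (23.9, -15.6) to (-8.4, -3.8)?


M = ((23.9+(-8.4))/2, ((-15.6)+(-3.8))/2)
= (7.75, -9.7)

(7.75, -9.7)


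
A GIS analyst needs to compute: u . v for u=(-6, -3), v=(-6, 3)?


u . v = u_x*v_x + u_y*v_y = (-6)*(-6) + (-3)*3
= 36 + (-9) = 27

27


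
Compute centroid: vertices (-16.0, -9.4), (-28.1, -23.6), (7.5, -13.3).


Centroid = ((x_A+x_B+x_C)/3, (y_A+y_B+y_C)/3)
= (((-16)+(-28.1)+7.5)/3, ((-9.4)+(-23.6)+(-13.3))/3)
= (-12.2, -15.4333)

(-12.2, -15.4333)


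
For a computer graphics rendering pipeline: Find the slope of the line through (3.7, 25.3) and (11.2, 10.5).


slope = (y2-y1)/(x2-x1) = (10.5-25.3)/(11.2-3.7) = (-14.8)/7.5 = -1.9733

-1.9733


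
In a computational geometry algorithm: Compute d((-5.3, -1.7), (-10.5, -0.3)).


dx=-5.2, dy=1.4
d^2 = (-5.2)^2 + 1.4^2 = 29
d = sqrt(29) = 5.3852

5.3852


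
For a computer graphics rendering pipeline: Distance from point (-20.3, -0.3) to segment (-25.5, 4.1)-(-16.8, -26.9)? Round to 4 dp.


Project P onto AB: t = 0.1752 (clamped to [0,1])
Closest point on segment: (-23.9757, -1.3316)
Distance: 3.8177

3.8177


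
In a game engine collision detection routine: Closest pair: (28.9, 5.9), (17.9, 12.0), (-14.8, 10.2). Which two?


d(P0,P1) = 12.5782, d(P0,P2) = 43.911, d(P1,P2) = 32.7495
Closest: P0 and P1

Closest pair: (28.9, 5.9) and (17.9, 12.0), distance = 12.5782


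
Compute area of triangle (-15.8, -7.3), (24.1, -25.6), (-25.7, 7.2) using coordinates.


Area = |x_A(y_B-y_C) + x_B(y_C-y_A) + x_C(y_A-y_B)|/2
= |518.24 + 349.45 + (-470.31)|/2
= 397.38/2 = 198.69

198.69


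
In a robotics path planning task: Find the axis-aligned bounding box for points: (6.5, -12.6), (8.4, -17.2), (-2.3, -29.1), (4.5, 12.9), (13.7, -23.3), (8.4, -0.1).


x range: [-2.3, 13.7]
y range: [-29.1, 12.9]
Bounding box: (-2.3,-29.1) to (13.7,12.9)

(-2.3,-29.1) to (13.7,12.9)


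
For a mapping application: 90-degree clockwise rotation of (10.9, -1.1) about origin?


90° CW: (x,y) -> (y, -x)
(10.9,-1.1) -> (-1.1, -10.9)

(-1.1, -10.9)


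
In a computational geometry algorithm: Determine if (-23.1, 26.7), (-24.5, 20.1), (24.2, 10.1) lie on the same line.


Cross product: ((-24.5)-(-23.1))*(10.1-26.7) - (20.1-26.7)*(24.2-(-23.1))
= 335.42

No, not collinear


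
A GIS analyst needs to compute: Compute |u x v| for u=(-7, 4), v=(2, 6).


|u x v| = |(-7)*6 - 4*2|
= |(-42) - 8| = 50

50


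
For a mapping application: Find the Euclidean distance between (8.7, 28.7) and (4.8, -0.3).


dx=-3.9, dy=-29
d^2 = (-3.9)^2 + (-29)^2 = 856.21
d = sqrt(856.21) = 29.2611

29.2611


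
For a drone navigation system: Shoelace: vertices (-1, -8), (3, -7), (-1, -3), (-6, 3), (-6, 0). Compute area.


Shoelace sum: ((-1)*(-7) - 3*(-8)) + (3*(-3) - (-1)*(-7)) + ((-1)*3 - (-6)*(-3)) + ((-6)*0 - (-6)*3) + ((-6)*(-8) - (-1)*0)
= 60
Area = |60|/2 = 30

30


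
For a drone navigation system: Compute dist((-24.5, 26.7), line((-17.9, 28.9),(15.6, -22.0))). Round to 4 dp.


|cross product| = 409.64
|line direction| = sqrt(3713.06) = 60.9349
Distance = 409.64/sqrt(3713.06) = 6.7226

6.7226


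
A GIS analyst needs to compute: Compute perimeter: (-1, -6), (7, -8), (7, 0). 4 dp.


Sides: (-1, -6)->(7, -8): sqrt(68) = 8.246211, (7, -8)->(7, 0): sqrt(64) = 8, (7, 0)->(-1, -6): sqrt(100) = 10
Sum = 26.246211
Perimeter = 26.2462

26.2462


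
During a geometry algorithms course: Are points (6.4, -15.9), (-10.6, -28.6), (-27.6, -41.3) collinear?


Cross product: ((-10.6)-6.4)*((-41.3)-(-15.9)) - ((-28.6)-(-15.9))*((-27.6)-6.4)
= 0

Yes, collinear


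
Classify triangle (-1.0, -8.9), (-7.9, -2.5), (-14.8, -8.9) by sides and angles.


Side lengths squared: AB^2=88.57, BC^2=88.57, CA^2=190.44
Sorted: [88.57, 88.57, 190.44]
By sides: Isosceles, By angles: Obtuse

Isosceles, Obtuse


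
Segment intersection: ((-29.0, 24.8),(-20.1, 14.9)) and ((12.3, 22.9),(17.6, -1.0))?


Cross products: d1=-977, d2=-816.76, d3=391.96, d4=231.72
d1*d2 < 0 and d3*d4 < 0? no

No, they don't intersect


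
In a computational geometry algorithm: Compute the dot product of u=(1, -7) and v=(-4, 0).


u . v = u_x*v_x + u_y*v_y = 1*(-4) + (-7)*0
= (-4) + 0 = -4

-4


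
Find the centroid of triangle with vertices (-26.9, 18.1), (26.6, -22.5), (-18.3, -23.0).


Centroid = ((x_A+x_B+x_C)/3, (y_A+y_B+y_C)/3)
= (((-26.9)+26.6+(-18.3))/3, (18.1+(-22.5)+(-23))/3)
= (-6.2, -9.1333)

(-6.2, -9.1333)


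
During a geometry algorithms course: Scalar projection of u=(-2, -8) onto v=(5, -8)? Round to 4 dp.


u.v = 54, |v| = sqrt(89) = 9.434
Scalar projection = u.v / |v| = 54 / sqrt(89) = 5.724

5.724


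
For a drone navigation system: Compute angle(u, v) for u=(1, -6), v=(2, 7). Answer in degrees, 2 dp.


u.v = -40, |u| = sqrt(37) = 6.0828, |v| = sqrt(53) = 7.2801
cos(theta) = u.v/(|u||v|) = -40/sqrt(1961) = -0.903278
theta = acos(-0.903278) = 154.59 degrees

154.59 degrees


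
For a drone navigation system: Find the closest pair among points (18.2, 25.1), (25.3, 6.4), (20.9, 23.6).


d(P0,P1) = 20.0025, d(P0,P2) = 3.0887, d(P1,P2) = 17.7539
Closest: P0 and P2

Closest pair: (18.2, 25.1) and (20.9, 23.6), distance = 3.0887


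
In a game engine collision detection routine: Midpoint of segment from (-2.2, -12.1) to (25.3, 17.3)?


M = (((-2.2)+25.3)/2, ((-12.1)+17.3)/2)
= (11.55, 2.6)

(11.55, 2.6)


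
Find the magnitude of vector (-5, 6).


|u| = sqrt((-5)^2 + 6^2) = sqrt(61) = 7.8102

7.8102


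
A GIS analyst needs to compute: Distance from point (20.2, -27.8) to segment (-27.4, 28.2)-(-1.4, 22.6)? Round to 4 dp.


Project P onto AB: t = 1 (clamped to [0,1])
Closest point on segment: (-1.4, 22.6)
Distance: 54.8336

54.8336


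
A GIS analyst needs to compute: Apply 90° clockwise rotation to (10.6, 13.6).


90° CW: (x,y) -> (y, -x)
(10.6,13.6) -> (13.6, -10.6)

(13.6, -10.6)


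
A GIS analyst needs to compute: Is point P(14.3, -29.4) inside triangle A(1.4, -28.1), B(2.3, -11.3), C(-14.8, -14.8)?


Cross products: AB x AP = -217.89, BC x BP = 351.51, CA x CP = 150.51
All same sign? no

No, outside


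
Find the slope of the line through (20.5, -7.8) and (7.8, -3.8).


slope = (y2-y1)/(x2-x1) = ((-3.8)-(-7.8))/(7.8-20.5) = 4/(-12.7) = -0.315

-0.315


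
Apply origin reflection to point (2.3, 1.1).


Reflection over origin: (x,y) -> (-x,-y)
(2.3, 1.1) -> (-2.3, -1.1)

(-2.3, -1.1)


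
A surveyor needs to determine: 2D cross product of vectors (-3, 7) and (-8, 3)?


u x v = u_x*v_y - u_y*v_x = (-3)*3 - 7*(-8)
= (-9) - (-56) = 47

47


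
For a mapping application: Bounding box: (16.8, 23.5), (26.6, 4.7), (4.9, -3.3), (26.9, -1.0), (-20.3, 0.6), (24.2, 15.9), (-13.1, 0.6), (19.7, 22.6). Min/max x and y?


x range: [-20.3, 26.9]
y range: [-3.3, 23.5]
Bounding box: (-20.3,-3.3) to (26.9,23.5)

(-20.3,-3.3) to (26.9,23.5)


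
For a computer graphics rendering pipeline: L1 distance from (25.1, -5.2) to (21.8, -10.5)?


|25.1-21.8| + |(-5.2)-(-10.5)| = 3.3 + 5.3 = 8.6

8.6


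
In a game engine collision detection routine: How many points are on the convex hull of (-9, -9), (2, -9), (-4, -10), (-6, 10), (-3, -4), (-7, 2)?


Convex hull vertices (CCW): (-9, -9), (-4, -10), (2, -9), (-6, 10)
Count = 4

4


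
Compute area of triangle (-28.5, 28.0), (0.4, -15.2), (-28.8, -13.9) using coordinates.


Area = |x_A(y_B-y_C) + x_B(y_C-y_A) + x_C(y_A-y_B)|/2
= |37.05 + (-16.76) + (-1244.16)|/2
= 1223.87/2 = 611.935

611.935


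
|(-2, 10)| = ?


|u| = sqrt((-2)^2 + 10^2) = sqrt(104) = 10.198

10.198


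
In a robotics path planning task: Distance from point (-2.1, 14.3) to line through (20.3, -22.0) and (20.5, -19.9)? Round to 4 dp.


|cross product| = 54.3
|line direction| = sqrt(4.45) = 2.1095
Distance = 54.3/sqrt(4.45) = 25.7407

25.7407


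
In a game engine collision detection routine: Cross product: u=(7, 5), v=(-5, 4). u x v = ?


u x v = u_x*v_y - u_y*v_x = 7*4 - 5*(-5)
= 28 - (-25) = 53

53


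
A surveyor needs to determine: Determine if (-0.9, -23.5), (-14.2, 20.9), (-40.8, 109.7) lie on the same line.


Cross product: ((-14.2)-(-0.9))*(109.7-(-23.5)) - (20.9-(-23.5))*((-40.8)-(-0.9))
= 0

Yes, collinear


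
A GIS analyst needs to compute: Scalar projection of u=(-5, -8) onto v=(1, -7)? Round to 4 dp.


u.v = 51, |v| = sqrt(50) = 7.0711
Scalar projection = u.v / |v| = 51 / sqrt(50) = 7.2125

7.2125


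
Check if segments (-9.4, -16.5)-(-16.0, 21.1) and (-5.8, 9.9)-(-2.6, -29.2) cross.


Cross products: d1=-225.24, d2=-362.98, d3=-309.6, d4=-171.86
d1*d2 < 0 and d3*d4 < 0? no

No, they don't intersect


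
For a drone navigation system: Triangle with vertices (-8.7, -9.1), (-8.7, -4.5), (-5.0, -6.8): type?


Side lengths squared: AB^2=21.16, BC^2=18.98, CA^2=18.98
Sorted: [18.98, 18.98, 21.16]
By sides: Isosceles, By angles: Acute

Isosceles, Acute


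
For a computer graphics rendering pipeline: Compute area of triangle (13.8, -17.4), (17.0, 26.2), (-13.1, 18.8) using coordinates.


Area = |x_A(y_B-y_C) + x_B(y_C-y_A) + x_C(y_A-y_B)|/2
= |102.12 + 615.4 + 571.16|/2
= 1288.68/2 = 644.34

644.34


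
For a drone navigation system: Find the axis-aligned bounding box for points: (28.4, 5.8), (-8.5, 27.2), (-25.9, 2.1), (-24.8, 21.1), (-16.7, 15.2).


x range: [-25.9, 28.4]
y range: [2.1, 27.2]
Bounding box: (-25.9,2.1) to (28.4,27.2)

(-25.9,2.1) to (28.4,27.2)


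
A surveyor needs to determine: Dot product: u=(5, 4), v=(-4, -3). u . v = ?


u . v = u_x*v_x + u_y*v_y = 5*(-4) + 4*(-3)
= (-20) + (-12) = -32

-32


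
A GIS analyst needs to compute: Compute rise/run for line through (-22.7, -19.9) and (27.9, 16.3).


slope = (y2-y1)/(x2-x1) = (16.3-(-19.9))/(27.9-(-22.7)) = 36.2/50.6 = 0.7154

0.7154


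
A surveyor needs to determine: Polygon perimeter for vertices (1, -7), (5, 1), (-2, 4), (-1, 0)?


Sides: (1, -7)->(5, 1): sqrt(80) = 8.944272, (5, 1)->(-2, 4): sqrt(58) = 7.615773, (-2, 4)->(-1, 0): sqrt(17) = 4.123106, (-1, 0)->(1, -7): sqrt(53) = 7.28011
Sum = 27.963261
Perimeter = 27.9633

27.9633


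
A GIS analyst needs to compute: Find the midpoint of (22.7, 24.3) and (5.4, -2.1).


M = ((22.7+5.4)/2, (24.3+(-2.1))/2)
= (14.05, 11.1)

(14.05, 11.1)


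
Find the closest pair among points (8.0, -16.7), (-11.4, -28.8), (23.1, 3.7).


d(P0,P1) = 22.8642, d(P0,P2) = 25.3805, d(P1,P2) = 47.3973
Closest: P0 and P1

Closest pair: (8.0, -16.7) and (-11.4, -28.8), distance = 22.8642


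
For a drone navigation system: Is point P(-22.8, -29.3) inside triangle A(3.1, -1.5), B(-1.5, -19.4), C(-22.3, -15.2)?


Cross products: AB x AP = -335.73, BC x BP = 295.38, CA x CP = -351.29
All same sign? no

No, outside


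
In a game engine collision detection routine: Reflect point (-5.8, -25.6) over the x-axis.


Reflection over x-axis: (x,y) -> (x,-y)
(-5.8, -25.6) -> (-5.8, 25.6)

(-5.8, 25.6)


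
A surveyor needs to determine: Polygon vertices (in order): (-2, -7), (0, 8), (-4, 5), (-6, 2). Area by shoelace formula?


Shoelace sum: ((-2)*8 - 0*(-7)) + (0*5 - (-4)*8) + ((-4)*2 - (-6)*5) + ((-6)*(-7) - (-2)*2)
= 84
Area = |84|/2 = 42

42


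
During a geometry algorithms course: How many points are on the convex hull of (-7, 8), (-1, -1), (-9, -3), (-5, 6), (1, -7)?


Convex hull vertices (CCW): (-9, -3), (1, -7), (-1, -1), (-5, 6), (-7, 8)
Count = 5

5


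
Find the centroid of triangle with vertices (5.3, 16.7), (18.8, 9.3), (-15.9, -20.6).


Centroid = ((x_A+x_B+x_C)/3, (y_A+y_B+y_C)/3)
= ((5.3+18.8+(-15.9))/3, (16.7+9.3+(-20.6))/3)
= (2.7333, 1.8)

(2.7333, 1.8)


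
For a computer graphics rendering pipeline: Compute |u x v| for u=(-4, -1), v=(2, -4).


|u x v| = |(-4)*(-4) - (-1)*2|
= |16 - (-2)| = 18

18


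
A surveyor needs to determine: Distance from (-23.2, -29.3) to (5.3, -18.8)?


dx=28.5, dy=10.5
d^2 = 28.5^2 + 10.5^2 = 922.5
d = sqrt(922.5) = 30.3727

30.3727


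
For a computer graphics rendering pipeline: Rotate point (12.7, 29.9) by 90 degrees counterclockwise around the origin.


90° CCW: (x,y) -> (-y, x)
(12.7,29.9) -> (-29.9, 12.7)

(-29.9, 12.7)


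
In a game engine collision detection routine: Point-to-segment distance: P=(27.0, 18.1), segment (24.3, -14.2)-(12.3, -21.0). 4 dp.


Project P onto AB: t = 0 (clamped to [0,1])
Closest point on segment: (24.3, -14.2)
Distance: 32.4127

32.4127


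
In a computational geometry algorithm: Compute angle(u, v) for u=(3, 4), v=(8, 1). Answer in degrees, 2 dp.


u.v = 28, |u| = sqrt(25) = 5, |v| = sqrt(65) = 8.0623
cos(theta) = u.v/(|u||v|) = 28/sqrt(1625) = 0.694595
theta = acos(0.694595) = 46.01 degrees

46.01 degrees


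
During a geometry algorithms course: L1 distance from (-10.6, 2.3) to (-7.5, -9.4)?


|(-10.6)-(-7.5)| + |2.3-(-9.4)| = 3.1 + 11.7 = 14.8

14.8


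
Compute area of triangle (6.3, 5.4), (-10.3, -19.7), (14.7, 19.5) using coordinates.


Area = |x_A(y_B-y_C) + x_B(y_C-y_A) + x_C(y_A-y_B)|/2
= |(-246.96) + (-145.23) + 368.97|/2
= 23.22/2 = 11.61

11.61


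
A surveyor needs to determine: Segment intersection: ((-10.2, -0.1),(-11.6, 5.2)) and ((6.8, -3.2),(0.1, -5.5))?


Cross products: d1=-59.87, d2=-98.6, d3=-85.76, d4=-47.03
d1*d2 < 0 and d3*d4 < 0? no

No, they don't intersect


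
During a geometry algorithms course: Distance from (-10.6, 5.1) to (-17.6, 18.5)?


dx=-7, dy=13.4
d^2 = (-7)^2 + 13.4^2 = 228.56
d = sqrt(228.56) = 15.1182

15.1182


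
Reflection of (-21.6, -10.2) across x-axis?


Reflection over x-axis: (x,y) -> (x,-y)
(-21.6, -10.2) -> (-21.6, 10.2)

(-21.6, 10.2)


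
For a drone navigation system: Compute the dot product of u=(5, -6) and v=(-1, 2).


u . v = u_x*v_x + u_y*v_y = 5*(-1) + (-6)*2
= (-5) + (-12) = -17

-17


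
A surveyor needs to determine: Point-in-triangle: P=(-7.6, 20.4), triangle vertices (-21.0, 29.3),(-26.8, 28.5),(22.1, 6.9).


Cross products: AB x AP = 62.34, BC x BP = 18.63, CA x CP = 83.43
All same sign? yes

Yes, inside


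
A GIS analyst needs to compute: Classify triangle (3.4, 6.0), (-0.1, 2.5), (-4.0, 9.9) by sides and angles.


Side lengths squared: AB^2=24.5, BC^2=69.97, CA^2=69.97
Sorted: [24.5, 69.97, 69.97]
By sides: Isosceles, By angles: Acute

Isosceles, Acute


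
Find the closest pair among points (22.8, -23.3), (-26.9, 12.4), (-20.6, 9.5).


d(P0,P1) = 61.193, d(P0,P2) = 54.4004, d(P1,P2) = 6.9354
Closest: P1 and P2

Closest pair: (-26.9, 12.4) and (-20.6, 9.5), distance = 6.9354


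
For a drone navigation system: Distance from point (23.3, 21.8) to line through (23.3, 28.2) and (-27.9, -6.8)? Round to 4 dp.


|cross product| = 327.68
|line direction| = sqrt(3846.44) = 62.0197
Distance = 327.68/sqrt(3846.44) = 5.2835

5.2835


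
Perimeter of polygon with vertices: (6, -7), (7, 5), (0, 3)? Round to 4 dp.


Sides: (6, -7)->(7, 5): sqrt(145) = 12.041595, (7, 5)->(0, 3): sqrt(53) = 7.28011, (0, 3)->(6, -7): sqrt(136) = 11.661904
Sum = 30.983609
Perimeter = 30.9836

30.9836


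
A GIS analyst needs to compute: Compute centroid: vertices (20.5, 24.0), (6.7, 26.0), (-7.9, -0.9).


Centroid = ((x_A+x_B+x_C)/3, (y_A+y_B+y_C)/3)
= ((20.5+6.7+(-7.9))/3, (24+26+(-0.9))/3)
= (6.4333, 16.3667)

(6.4333, 16.3667)


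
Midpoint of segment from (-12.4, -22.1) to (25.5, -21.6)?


M = (((-12.4)+25.5)/2, ((-22.1)+(-21.6))/2)
= (6.55, -21.85)

(6.55, -21.85)


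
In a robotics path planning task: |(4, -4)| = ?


|u| = sqrt(4^2 + (-4)^2) = sqrt(32) = 5.6569

5.6569


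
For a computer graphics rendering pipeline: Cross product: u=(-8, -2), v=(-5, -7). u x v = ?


u x v = u_x*v_y - u_y*v_x = (-8)*(-7) - (-2)*(-5)
= 56 - 10 = 46

46


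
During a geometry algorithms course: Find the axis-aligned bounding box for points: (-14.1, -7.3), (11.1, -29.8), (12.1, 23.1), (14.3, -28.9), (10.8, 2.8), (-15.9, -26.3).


x range: [-15.9, 14.3]
y range: [-29.8, 23.1]
Bounding box: (-15.9,-29.8) to (14.3,23.1)

(-15.9,-29.8) to (14.3,23.1)


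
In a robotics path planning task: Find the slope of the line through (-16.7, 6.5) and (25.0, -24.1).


slope = (y2-y1)/(x2-x1) = ((-24.1)-6.5)/(25-(-16.7)) = (-30.6)/41.7 = -0.7338

-0.7338


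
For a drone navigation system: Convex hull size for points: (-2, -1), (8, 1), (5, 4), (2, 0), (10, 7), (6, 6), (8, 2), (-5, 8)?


Convex hull vertices (CCW): (-5, 8), (-2, -1), (8, 1), (10, 7)
Count = 4

4


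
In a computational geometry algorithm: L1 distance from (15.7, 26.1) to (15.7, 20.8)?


|15.7-15.7| + |26.1-20.8| = 0 + 5.3 = 5.3

5.3


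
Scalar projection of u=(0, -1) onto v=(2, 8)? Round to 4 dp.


u.v = -8, |v| = sqrt(68) = 8.2462
Scalar projection = u.v / |v| = -8 / sqrt(68) = -0.9701

-0.9701


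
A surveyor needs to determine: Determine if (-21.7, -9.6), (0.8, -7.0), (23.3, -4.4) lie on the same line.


Cross product: (0.8-(-21.7))*((-4.4)-(-9.6)) - ((-7)-(-9.6))*(23.3-(-21.7))
= 0

Yes, collinear


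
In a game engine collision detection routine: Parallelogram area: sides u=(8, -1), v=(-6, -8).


|u x v| = |8*(-8) - (-1)*(-6)|
= |(-64) - 6| = 70

70


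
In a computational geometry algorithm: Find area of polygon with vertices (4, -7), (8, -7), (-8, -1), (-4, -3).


Shoelace sum: (4*(-7) - 8*(-7)) + (8*(-1) - (-8)*(-7)) + ((-8)*(-3) - (-4)*(-1)) + ((-4)*(-7) - 4*(-3))
= 24
Area = |24|/2 = 12

12


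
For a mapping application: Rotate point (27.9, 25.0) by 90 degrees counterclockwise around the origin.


90° CCW: (x,y) -> (-y, x)
(27.9,25) -> (-25, 27.9)

(-25, 27.9)


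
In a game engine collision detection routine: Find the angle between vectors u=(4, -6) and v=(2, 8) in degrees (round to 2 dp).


u.v = -40, |u| = sqrt(52) = 7.2111, |v| = sqrt(68) = 8.2462
cos(theta) = u.v/(|u||v|) = -40/sqrt(3536) = -0.672673
theta = acos(-0.672673) = 132.27 degrees

132.27 degrees


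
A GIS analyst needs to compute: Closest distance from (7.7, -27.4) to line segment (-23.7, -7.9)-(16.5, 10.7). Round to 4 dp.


Project P onto AB: t = 0.4585 (clamped to [0,1])
Closest point on segment: (-5.2682, 0.6281)
Distance: 30.8829

30.8829


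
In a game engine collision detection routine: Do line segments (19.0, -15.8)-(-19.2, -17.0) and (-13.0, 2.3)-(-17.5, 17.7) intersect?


Cross products: d1=-411.35, d2=182.33, d3=-729.82, d4=-1323.5
d1*d2 < 0 and d3*d4 < 0? no

No, they don't intersect


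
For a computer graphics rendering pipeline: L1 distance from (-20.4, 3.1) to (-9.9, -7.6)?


|(-20.4)-(-9.9)| + |3.1-(-7.6)| = 10.5 + 10.7 = 21.2

21.2


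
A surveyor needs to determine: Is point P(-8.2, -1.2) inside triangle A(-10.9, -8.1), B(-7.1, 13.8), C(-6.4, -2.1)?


Cross products: AB x AP = -32.91, BC x BP = -27.99, CA x CP = -14.85
All same sign? yes

Yes, inside


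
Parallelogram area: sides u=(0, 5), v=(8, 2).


|u x v| = |0*2 - 5*8|
= |0 - 40| = 40

40


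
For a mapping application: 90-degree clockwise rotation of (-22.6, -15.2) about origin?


90° CW: (x,y) -> (y, -x)
(-22.6,-15.2) -> (-15.2, 22.6)

(-15.2, 22.6)


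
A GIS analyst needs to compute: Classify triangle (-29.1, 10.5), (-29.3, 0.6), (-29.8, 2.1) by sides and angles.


Side lengths squared: AB^2=98.05, BC^2=2.5, CA^2=71.05
Sorted: [2.5, 71.05, 98.05]
By sides: Scalene, By angles: Obtuse

Scalene, Obtuse


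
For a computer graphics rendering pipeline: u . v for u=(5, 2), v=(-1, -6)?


u . v = u_x*v_x + u_y*v_y = 5*(-1) + 2*(-6)
= (-5) + (-12) = -17

-17


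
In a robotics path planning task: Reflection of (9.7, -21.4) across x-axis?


Reflection over x-axis: (x,y) -> (x,-y)
(9.7, -21.4) -> (9.7, 21.4)

(9.7, 21.4)


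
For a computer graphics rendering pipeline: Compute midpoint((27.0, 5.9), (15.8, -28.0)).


M = ((27+15.8)/2, (5.9+(-28))/2)
= (21.4, -11.05)

(21.4, -11.05)


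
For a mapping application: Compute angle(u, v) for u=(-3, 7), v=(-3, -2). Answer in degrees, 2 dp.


u.v = -5, |u| = sqrt(58) = 7.6158, |v| = sqrt(13) = 3.6056
cos(theta) = u.v/(|u||v|) = -5/sqrt(754) = -0.182089
theta = acos(-0.182089) = 100.49 degrees

100.49 degrees


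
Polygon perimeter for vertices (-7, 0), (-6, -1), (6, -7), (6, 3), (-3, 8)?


Sides: (-7, 0)->(-6, -1): sqrt(2) = 1.414214, (-6, -1)->(6, -7): sqrt(180) = 13.416408, (6, -7)->(6, 3): sqrt(100) = 10, (6, 3)->(-3, 8): sqrt(106) = 10.29563, (-3, 8)->(-7, 0): sqrt(80) = 8.944272
Sum = 44.070524
Perimeter = 44.0705

44.0705


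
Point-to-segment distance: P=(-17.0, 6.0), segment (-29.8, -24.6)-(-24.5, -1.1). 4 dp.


Project P onto AB: t = 1 (clamped to [0,1])
Closest point on segment: (-24.5, -1.1)
Distance: 10.3276

10.3276


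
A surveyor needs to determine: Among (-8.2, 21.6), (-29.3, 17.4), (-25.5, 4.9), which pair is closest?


d(P0,P1) = 21.5139, d(P0,P2) = 24.0454, d(P1,P2) = 13.0648
Closest: P1 and P2

Closest pair: (-29.3, 17.4) and (-25.5, 4.9), distance = 13.0648


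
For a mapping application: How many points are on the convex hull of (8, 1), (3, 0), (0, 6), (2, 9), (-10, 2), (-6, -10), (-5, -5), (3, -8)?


Convex hull vertices (CCW): (-10, 2), (-6, -10), (3, -8), (8, 1), (2, 9)
Count = 5

5


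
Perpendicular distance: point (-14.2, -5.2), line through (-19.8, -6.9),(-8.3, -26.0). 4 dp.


|cross product| = 126.51
|line direction| = sqrt(497.06) = 22.2948
Distance = 126.51/sqrt(497.06) = 5.6744

5.6744


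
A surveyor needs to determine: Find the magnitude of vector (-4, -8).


|u| = sqrt((-4)^2 + (-8)^2) = sqrt(80) = 8.9443

8.9443


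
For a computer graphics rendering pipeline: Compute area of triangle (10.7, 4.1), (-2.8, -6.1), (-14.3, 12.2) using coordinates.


Area = |x_A(y_B-y_C) + x_B(y_C-y_A) + x_C(y_A-y_B)|/2
= |(-195.81) + (-22.68) + (-145.86)|/2
= 364.35/2 = 182.175

182.175


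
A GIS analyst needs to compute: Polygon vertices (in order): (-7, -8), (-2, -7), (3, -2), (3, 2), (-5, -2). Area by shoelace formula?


Shoelace sum: ((-7)*(-7) - (-2)*(-8)) + ((-2)*(-2) - 3*(-7)) + (3*2 - 3*(-2)) + (3*(-2) - (-5)*2) + ((-5)*(-8) - (-7)*(-2))
= 100
Area = |100|/2 = 50

50


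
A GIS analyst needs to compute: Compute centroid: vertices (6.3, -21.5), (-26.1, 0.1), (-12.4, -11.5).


Centroid = ((x_A+x_B+x_C)/3, (y_A+y_B+y_C)/3)
= ((6.3+(-26.1)+(-12.4))/3, ((-21.5)+0.1+(-11.5))/3)
= (-10.7333, -10.9667)

(-10.7333, -10.9667)


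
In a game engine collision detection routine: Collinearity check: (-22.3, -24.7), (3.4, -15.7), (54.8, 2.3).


Cross product: (3.4-(-22.3))*(2.3-(-24.7)) - ((-15.7)-(-24.7))*(54.8-(-22.3))
= 0

Yes, collinear


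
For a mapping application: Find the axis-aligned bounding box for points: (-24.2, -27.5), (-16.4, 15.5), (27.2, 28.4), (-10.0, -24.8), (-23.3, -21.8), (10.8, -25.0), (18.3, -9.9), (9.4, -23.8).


x range: [-24.2, 27.2]
y range: [-27.5, 28.4]
Bounding box: (-24.2,-27.5) to (27.2,28.4)

(-24.2,-27.5) to (27.2,28.4)


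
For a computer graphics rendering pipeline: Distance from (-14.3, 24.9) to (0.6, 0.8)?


dx=14.9, dy=-24.1
d^2 = 14.9^2 + (-24.1)^2 = 802.82
d = sqrt(802.82) = 28.3341

28.3341


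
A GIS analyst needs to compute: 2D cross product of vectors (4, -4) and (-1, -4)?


u x v = u_x*v_y - u_y*v_x = 4*(-4) - (-4)*(-1)
= (-16) - 4 = -20

-20


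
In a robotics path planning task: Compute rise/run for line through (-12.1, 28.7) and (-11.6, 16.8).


slope = (y2-y1)/(x2-x1) = (16.8-28.7)/((-11.6)-(-12.1)) = (-11.9)/0.5 = -23.8

-23.8


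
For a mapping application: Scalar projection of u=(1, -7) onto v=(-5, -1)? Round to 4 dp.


u.v = 2, |v| = sqrt(26) = 5.099
Scalar projection = u.v / |v| = 2 / sqrt(26) = 0.3922

0.3922


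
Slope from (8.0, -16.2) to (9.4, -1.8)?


slope = (y2-y1)/(x2-x1) = ((-1.8)-(-16.2))/(9.4-8) = 14.4/1.4 = 10.2857

10.2857


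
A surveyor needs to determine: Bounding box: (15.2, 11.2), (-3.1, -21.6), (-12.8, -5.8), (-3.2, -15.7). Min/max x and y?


x range: [-12.8, 15.2]
y range: [-21.6, 11.2]
Bounding box: (-12.8,-21.6) to (15.2,11.2)

(-12.8,-21.6) to (15.2,11.2)


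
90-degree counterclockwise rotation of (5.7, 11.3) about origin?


90° CCW: (x,y) -> (-y, x)
(5.7,11.3) -> (-11.3, 5.7)

(-11.3, 5.7)


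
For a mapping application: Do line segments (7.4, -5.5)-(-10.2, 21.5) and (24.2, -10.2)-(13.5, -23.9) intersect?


Cross products: d1=-280.45, d2=-810.47, d3=-370.88, d4=159.14
d1*d2 < 0 and d3*d4 < 0? no

No, they don't intersect


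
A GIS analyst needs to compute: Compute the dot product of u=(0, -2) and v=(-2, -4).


u . v = u_x*v_x + u_y*v_y = 0*(-2) + (-2)*(-4)
= 0 + 8 = 8

8


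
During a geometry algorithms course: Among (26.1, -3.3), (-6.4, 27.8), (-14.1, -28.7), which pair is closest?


d(P0,P1) = 44.9829, d(P0,P2) = 47.5521, d(P1,P2) = 57.0223
Closest: P0 and P1

Closest pair: (26.1, -3.3) and (-6.4, 27.8), distance = 44.9829


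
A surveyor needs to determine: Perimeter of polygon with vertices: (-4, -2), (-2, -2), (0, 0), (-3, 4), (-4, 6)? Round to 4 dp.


Sides: (-4, -2)->(-2, -2): sqrt(4) = 2, (-2, -2)->(0, 0): sqrt(8) = 2.828427, (0, 0)->(-3, 4): sqrt(25) = 5, (-3, 4)->(-4, 6): sqrt(5) = 2.236068, (-4, 6)->(-4, -2): sqrt(64) = 8
Sum = 20.064495
Perimeter = 20.0645

20.0645


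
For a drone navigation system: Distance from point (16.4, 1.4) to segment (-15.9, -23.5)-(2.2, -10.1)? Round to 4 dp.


Project P onto AB: t = 1 (clamped to [0,1])
Closest point on segment: (2.2, -10.1)
Distance: 18.2727

18.2727


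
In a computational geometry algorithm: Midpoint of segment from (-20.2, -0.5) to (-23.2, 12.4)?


M = (((-20.2)+(-23.2))/2, ((-0.5)+12.4)/2)
= (-21.7, 5.95)

(-21.7, 5.95)


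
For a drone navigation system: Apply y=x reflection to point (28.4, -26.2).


Reflection over y=x: (x,y) -> (y,x)
(28.4, -26.2) -> (-26.2, 28.4)

(-26.2, 28.4)


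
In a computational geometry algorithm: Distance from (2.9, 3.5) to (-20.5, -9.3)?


dx=-23.4, dy=-12.8
d^2 = (-23.4)^2 + (-12.8)^2 = 711.4
d = sqrt(711.4) = 26.6721

26.6721


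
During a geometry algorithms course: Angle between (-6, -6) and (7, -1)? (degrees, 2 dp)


u.v = -36, |u| = sqrt(72) = 8.4853, |v| = sqrt(50) = 7.0711
cos(theta) = u.v/(|u||v|) = -36/sqrt(3600) = -0.6
theta = acos(-0.6) = 126.87 degrees

126.87 degrees


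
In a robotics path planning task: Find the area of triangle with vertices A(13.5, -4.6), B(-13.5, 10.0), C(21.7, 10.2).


Area = |x_A(y_B-y_C) + x_B(y_C-y_A) + x_C(y_A-y_B)|/2
= |(-2.7) + (-199.8) + (-316.82)|/2
= 519.32/2 = 259.66

259.66


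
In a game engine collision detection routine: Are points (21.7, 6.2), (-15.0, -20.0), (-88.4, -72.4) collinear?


Cross product: ((-15)-21.7)*((-72.4)-6.2) - ((-20)-6.2)*((-88.4)-21.7)
= 0

Yes, collinear


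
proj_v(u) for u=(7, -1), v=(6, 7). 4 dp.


u.v = 35, |v| = sqrt(85) = 9.2195
Scalar projection = u.v / |v| = 35 / sqrt(85) = 3.7963

3.7963


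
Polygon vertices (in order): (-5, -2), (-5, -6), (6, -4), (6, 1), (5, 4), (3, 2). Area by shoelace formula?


Shoelace sum: ((-5)*(-6) - (-5)*(-2)) + ((-5)*(-4) - 6*(-6)) + (6*1 - 6*(-4)) + (6*4 - 5*1) + (5*2 - 3*4) + (3*(-2) - (-5)*2)
= 127
Area = |127|/2 = 63.5

63.5


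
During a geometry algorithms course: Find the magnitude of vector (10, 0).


|u| = sqrt(10^2 + 0^2) = sqrt(100) = 10

10


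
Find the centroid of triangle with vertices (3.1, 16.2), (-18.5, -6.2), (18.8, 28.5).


Centroid = ((x_A+x_B+x_C)/3, (y_A+y_B+y_C)/3)
= ((3.1+(-18.5)+18.8)/3, (16.2+(-6.2)+28.5)/3)
= (1.1333, 12.8333)

(1.1333, 12.8333)


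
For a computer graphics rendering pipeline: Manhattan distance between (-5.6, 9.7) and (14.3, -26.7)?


|(-5.6)-14.3| + |9.7-(-26.7)| = 19.9 + 36.4 = 56.3

56.3


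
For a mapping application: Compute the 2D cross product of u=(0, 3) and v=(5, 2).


u x v = u_x*v_y - u_y*v_x = 0*2 - 3*5
= 0 - 15 = -15

-15


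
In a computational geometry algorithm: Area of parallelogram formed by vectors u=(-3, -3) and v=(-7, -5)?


|u x v| = |(-3)*(-5) - (-3)*(-7)|
= |15 - 21| = 6

6


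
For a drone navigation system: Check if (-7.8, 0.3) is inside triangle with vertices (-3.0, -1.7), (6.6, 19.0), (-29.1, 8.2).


Cross products: AB x AP = 118.56, BC x BP = 512.07, CA x CP = 4.68
All same sign? yes

Yes, inside


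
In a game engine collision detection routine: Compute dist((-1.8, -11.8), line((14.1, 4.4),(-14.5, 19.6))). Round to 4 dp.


|cross product| = 705
|line direction| = sqrt(1049) = 32.3883
Distance = 705/sqrt(1049) = 21.7671

21.7671


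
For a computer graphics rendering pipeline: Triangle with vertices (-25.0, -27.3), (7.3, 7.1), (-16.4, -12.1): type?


Side lengths squared: AB^2=2226.65, BC^2=930.33, CA^2=305
Sorted: [305, 930.33, 2226.65]
By sides: Scalene, By angles: Obtuse

Scalene, Obtuse


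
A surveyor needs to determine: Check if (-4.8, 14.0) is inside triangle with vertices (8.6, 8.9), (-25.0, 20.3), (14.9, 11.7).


Cross products: AB x AP = -18.6, BC x BP = -77.65, CA x CP = -69.65
All same sign? yes

Yes, inside


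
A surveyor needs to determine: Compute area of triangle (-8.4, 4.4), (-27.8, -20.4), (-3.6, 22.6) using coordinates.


Area = |x_A(y_B-y_C) + x_B(y_C-y_A) + x_C(y_A-y_B)|/2
= |361.2 + (-505.96) + (-89.28)|/2
= 234.04/2 = 117.02

117.02


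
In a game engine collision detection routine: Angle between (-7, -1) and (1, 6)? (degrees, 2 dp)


u.v = -13, |u| = sqrt(50) = 7.0711, |v| = sqrt(37) = 6.0828
cos(theta) = u.v/(|u||v|) = -13/sqrt(1850) = -0.302244
theta = acos(-0.302244) = 107.59 degrees

107.59 degrees
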